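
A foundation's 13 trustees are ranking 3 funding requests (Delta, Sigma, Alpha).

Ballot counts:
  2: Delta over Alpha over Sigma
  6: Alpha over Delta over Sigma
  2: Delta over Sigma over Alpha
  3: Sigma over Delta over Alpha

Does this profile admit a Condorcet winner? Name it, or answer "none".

Check each pair by majority over 13 ballots:
Delta vs Sigma: Delta, 10–3.
Delta vs Alpha: Delta preferred on 2+2+3 = 7 ballots; Delta wins 7–6.
Sigma–Alpha: Alpha 8–5.
Delta beats each of Sigma, Alpha — Delta is the Condorcet winner.

Delta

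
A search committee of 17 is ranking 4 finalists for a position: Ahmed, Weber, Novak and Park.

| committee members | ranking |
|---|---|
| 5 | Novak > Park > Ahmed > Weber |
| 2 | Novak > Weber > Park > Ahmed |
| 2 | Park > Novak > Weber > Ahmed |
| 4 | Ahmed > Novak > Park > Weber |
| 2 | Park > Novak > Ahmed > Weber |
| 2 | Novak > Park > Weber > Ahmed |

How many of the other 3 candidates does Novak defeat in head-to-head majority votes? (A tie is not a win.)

Novak against each rival (17 committee members):
Novak vs Ahmed: Novak preferred on 5+2+2+2+2 = 13 ballots; Novak wins 13–4.
Novak vs Weber: 17 to 0, Novak.
Novak vs Park: 13 to 4, Novak.
Novak beats Ahmed, Weber, Park — 3 pairwise wins.

3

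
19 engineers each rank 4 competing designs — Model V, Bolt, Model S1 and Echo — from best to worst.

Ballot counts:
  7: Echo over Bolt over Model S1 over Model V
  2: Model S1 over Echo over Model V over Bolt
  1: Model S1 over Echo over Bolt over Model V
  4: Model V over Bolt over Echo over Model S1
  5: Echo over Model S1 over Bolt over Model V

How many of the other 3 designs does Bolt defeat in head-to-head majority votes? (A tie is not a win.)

Bolt against each rival (19 engineers):
Bolt vs Model V: Bolt is ranked higher on 7+1+5 = 13 ballots, Model V on 6. Bolt wins 13–6.
Bolt–Model S1: Bolt 11–8.
Bolt vs Echo: Bolt preferred on 4 ballots; Echo wins 15–4.
Bolt beats Model V, Model S1; loses to Echo — 2 pairwise wins.

2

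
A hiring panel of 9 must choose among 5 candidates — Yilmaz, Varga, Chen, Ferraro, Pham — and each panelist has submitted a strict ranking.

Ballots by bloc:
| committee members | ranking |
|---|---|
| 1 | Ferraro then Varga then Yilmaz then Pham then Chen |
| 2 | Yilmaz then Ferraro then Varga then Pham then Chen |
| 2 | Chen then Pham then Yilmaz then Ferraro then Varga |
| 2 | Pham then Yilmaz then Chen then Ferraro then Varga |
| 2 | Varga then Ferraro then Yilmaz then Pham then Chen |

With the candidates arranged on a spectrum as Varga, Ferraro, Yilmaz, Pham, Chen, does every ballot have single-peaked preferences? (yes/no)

yes

Axis positions: Varga=1, Ferraro=2, Yilmaz=3, Pham=4, Chen=5.
Bloc 1 (peak Ferraro at position 2): ranking walks positions 2-1-3-4-5, expanding outward from the peak — single-peaked.
Bloc 2 (peak Yilmaz at position 3): ranking walks positions 3-2-1-4-5, expanding outward from the peak — single-peaked.
Bloc 3 (peak Chen at position 5): ranking walks positions 5-4-3-2-1, expanding outward from the peak — single-peaked.
Bloc 4 (peak Pham at position 4): ranking walks positions 4-3-5-2-1, expanding outward from the peak — single-peaked.
Bloc 5 (peak Varga at position 1): ranking walks positions 1-2-3-4-5, expanding outward from the peak — single-peaked.
Every ranking is single-peaked on this axis.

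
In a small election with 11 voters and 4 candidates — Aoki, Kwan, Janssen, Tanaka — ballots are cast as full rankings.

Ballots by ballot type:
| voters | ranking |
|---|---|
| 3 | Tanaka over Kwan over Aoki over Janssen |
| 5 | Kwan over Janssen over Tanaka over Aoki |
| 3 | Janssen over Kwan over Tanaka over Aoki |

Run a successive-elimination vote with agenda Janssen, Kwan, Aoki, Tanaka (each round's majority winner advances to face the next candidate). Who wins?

Round 1: Janssen vs Kwan — 3–8, Kwan advances.
Round 2: Kwan vs Aoki — 11–0, Kwan advances.
Round 3: Kwan vs Tanaka — 8–3, Kwan advances.
The agenda winner is Kwan.

Kwan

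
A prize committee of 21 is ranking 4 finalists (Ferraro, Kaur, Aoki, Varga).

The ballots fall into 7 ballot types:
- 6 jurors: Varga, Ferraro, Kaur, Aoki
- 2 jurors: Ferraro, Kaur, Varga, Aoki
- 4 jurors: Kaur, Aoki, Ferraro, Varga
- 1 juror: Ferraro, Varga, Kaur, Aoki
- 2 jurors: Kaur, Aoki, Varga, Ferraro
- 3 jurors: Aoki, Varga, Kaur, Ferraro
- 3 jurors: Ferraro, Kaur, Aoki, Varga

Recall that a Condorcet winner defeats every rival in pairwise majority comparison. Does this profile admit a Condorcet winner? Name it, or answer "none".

none

Pairwise majorities:
Ferraro–Kaur: Ferraro 12–9.
Ferraro vs Aoki: Ferraro preferred on 6+2+1+3 = 12 ballots; Ferraro wins 12–9.
Ferraro vs Varga: 10 to 11, Varga.
Kaur vs Aoki: Kaur preferred on 6+2+4+1+2+3 = 18 ballots; Kaur wins 18–3.
Kaur vs Varga: 2+4+2+3 = 11 for Kaur, 10 for Varga — Kaur by 11–10.
Aoki vs Varga: Aoki wins 12–9.
No nominee is unbeaten: Ferraro loses to Varga; Kaur loses to Ferraro; Aoki loses to Ferraro; Varga loses to Kaur. In particular Ferraro → Kaur → Varga → Ferraro is a majority cycle — no Condorcet winner exists.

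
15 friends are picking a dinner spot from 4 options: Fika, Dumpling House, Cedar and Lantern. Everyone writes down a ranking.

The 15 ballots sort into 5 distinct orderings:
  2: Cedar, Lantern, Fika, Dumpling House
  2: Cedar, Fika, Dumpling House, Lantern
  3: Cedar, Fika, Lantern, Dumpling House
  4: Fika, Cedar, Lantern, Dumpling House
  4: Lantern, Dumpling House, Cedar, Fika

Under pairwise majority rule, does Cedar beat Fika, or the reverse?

Cedar

Ballots ranking Cedar above Fika: 2 + 2 + 3 + 4 = 11.
Ballots ranking Fika above Cedar: 15 − 11 = 4.
Cedar wins the head-to-head 11–4.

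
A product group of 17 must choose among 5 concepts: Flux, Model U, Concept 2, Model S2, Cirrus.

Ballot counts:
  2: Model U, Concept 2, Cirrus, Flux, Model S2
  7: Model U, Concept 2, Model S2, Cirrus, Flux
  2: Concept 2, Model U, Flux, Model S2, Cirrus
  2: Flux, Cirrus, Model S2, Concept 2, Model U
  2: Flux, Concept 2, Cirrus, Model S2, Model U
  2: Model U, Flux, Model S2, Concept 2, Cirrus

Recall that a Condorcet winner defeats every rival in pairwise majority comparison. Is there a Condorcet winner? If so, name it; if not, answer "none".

Model U

Head-to-head results (17 engineers):
Flux vs Model U: Flux is ranked higher on 2+2 = 4 ballots, Model U on 13. Model U wins 13–4.
Flux vs Concept 2: 2+2+2 = 6 for Flux, 11 for Concept 2 — Concept 2 by 11–6.
Flux vs Model S2: 2+2+2+2+2 = 10 for Flux, 7 for Model S2 — Flux by 10–7.
Flux vs Cirrus: Cirrus, 9–8.
Model U vs Concept 2: Model U, 11–6.
Model U vs Model S2: Model U preferred on 2+7+2+2 = 13 ballots; Model U wins 13–4.
Model U vs Cirrus: 13 to 4, Model U.
Concept 2 vs Model S2: 2+7+2+2 = 13 for Concept 2, 4 for Model S2 — Concept 2 by 13–4.
Concept 2 vs Cirrus: 15 to 2, Concept 2.
Model S2 vs Cirrus: Model S2 is ranked higher on 7+2+2 = 11 ballots, Cirrus on 6. Model S2 wins 11–6.
Model U defeats every rival head-to-head and is the Condorcet winner.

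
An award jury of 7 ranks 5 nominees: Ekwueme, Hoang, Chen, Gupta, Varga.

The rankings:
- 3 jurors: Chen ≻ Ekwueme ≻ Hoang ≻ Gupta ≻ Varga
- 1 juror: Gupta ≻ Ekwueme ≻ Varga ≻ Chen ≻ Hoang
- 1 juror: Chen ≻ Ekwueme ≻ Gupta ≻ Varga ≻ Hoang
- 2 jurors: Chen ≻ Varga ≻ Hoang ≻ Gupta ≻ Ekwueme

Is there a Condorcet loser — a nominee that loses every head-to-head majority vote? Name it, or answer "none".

none

Pairwise majorities:
Ekwueme vs Hoang: Ekwueme is ranked higher on 3+1+1 = 5 ballots, Hoang on 2. Ekwueme wins 5–2.
Ekwueme vs Chen: 1 for Ekwueme, 6 for Chen — Chen by 6–1.
Ekwueme vs Gupta: Ekwueme wins 4–3.
Ekwueme vs Varga: Ekwueme, 5–2.
Hoang vs Chen: 0 for Hoang, 7 for Chen — Chen by 7–0.
Hoang vs Gupta: 5 to 2, Hoang.
Hoang–Varga: Varga 4–3.
Chen–Gupta: Chen 6–1.
Chen vs Varga: Chen is ranked higher on 3+1+2 = 6 ballots, Varga on 1. Chen wins 6–1.
Gupta vs Varga: 5 to 2, Gupta.
No nominee is winless: Ekwueme beats Hoang; Hoang beats Gupta; Chen beats Ekwueme; Gupta beats Varga; Varga beats Hoang. There is no Condorcet loser.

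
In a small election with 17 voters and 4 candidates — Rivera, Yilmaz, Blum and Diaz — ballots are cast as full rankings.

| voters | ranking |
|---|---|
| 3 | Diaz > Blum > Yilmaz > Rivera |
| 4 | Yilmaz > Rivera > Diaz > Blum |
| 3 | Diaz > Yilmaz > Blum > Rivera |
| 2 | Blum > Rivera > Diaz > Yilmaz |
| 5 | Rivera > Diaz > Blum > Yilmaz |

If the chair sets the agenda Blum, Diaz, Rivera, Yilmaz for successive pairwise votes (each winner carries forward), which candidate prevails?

Round 1: Blum vs Diaz — 2–15, Diaz advances.
Round 2: Diaz vs Rivera — 6–11, Rivera advances.
Round 3: Rivera vs Yilmaz — 7–10, Yilmaz advances.
The agenda winner is Yilmaz.

Yilmaz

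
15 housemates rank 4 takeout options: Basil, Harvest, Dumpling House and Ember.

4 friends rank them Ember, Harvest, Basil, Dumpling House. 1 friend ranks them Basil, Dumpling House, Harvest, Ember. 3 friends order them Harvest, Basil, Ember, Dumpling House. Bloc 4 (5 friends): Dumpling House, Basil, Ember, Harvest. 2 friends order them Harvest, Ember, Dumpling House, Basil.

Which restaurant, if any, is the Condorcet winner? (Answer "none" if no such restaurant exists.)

none

Pairwise majorities:
Basil–Harvest: Harvest 9–6.
Basil vs Dumpling House: 8 to 7, Basil.
Basil vs Ember: 1+3+5 = 9 for Basil, 6 for Ember — Basil by 9–6.
Harvest vs Dumpling House: 4+3+2 = 9 for Harvest, 6 for Dumpling House — Harvest by 9–6.
Harvest vs Ember: Ember wins 9–6.
Dumpling House vs Ember: 6 to 9, Ember.
No restaurant is unbeaten: Basil loses to Harvest; Harvest loses to Ember; Dumpling House loses to Basil; Ember loses to Basil. In particular Basil > Ember > Harvest > Basil is a majority cycle — no Condorcet winner exists.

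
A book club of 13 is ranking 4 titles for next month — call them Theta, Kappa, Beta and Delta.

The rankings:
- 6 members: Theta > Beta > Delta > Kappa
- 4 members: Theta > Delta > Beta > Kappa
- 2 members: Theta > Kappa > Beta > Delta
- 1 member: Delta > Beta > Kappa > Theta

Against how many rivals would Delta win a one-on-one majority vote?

1

Delta against each rival (13 members):
Delta vs Theta: Delta is ranked higher on 1 ballot, Theta on 12. Theta wins 12–1.
Delta vs Kappa: Delta is ranked higher on 6+4+1 = 11 ballots, Kappa on 2. Delta wins 11–2.
Delta vs Beta: Delta is ranked higher on 4+1 = 5 ballots, Beta on 8. Beta wins 8–5.
Delta beats Kappa; loses to Theta, Beta — 1 pairwise win.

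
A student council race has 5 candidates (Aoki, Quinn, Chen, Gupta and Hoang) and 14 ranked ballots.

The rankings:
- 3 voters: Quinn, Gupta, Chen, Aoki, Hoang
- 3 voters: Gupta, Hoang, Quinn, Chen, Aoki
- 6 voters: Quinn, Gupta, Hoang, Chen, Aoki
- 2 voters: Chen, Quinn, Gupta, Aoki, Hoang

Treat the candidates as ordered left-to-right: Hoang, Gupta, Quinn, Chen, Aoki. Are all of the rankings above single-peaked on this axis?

yes

Axis positions: Hoang=1, Gupta=2, Quinn=3, Chen=4, Aoki=5.
Bloc 1 (peak Quinn at position 3): ranking walks positions 3-2-4-5-1, expanding outward from the peak — single-peaked.
Bloc 2 (peak Gupta at position 2): ranking walks positions 2-1-3-4-5, expanding outward from the peak — single-peaked.
Bloc 3 (peak Quinn at position 3): ranking walks positions 3-2-1-4-5, expanding outward from the peak — single-peaked.
Bloc 4 (peak Chen at position 4): ranking walks positions 4-3-2-5-1, expanding outward from the peak — single-peaked.
Every ranking is single-peaked on this axis.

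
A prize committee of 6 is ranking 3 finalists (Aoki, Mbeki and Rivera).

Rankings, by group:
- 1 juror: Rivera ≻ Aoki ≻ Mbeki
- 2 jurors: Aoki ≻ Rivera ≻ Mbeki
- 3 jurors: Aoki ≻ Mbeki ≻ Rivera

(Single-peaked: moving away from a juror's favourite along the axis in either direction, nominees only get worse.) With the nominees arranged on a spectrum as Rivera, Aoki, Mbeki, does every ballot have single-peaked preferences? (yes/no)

yes

Axis positions: Rivera=1, Aoki=2, Mbeki=3.
Group 1 (peak Rivera at position 1): ranking walks positions 1-2-3, expanding outward from the peak — single-peaked.
Group 2 (peak Aoki at position 2): ranking walks positions 2-1-3, expanding outward from the peak — single-peaked.
Group 3 (peak Aoki at position 2): ranking walks positions 2-3-1, expanding outward from the peak — single-peaked.
Every ranking is single-peaked on this axis.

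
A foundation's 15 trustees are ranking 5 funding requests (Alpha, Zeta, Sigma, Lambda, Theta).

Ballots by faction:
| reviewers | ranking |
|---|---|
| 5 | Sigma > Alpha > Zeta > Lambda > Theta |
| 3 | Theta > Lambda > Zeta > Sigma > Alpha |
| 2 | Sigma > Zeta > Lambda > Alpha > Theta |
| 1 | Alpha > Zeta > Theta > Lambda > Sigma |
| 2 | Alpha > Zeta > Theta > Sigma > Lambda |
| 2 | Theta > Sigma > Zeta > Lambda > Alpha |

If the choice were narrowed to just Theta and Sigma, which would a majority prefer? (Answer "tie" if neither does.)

Theta

Ballots ranking Theta above Sigma: 3 + 1 + 2 + 2 = 8.
Ballots ranking Sigma above Theta: 15 − 8 = 7.
Theta wins the head-to-head 8–7.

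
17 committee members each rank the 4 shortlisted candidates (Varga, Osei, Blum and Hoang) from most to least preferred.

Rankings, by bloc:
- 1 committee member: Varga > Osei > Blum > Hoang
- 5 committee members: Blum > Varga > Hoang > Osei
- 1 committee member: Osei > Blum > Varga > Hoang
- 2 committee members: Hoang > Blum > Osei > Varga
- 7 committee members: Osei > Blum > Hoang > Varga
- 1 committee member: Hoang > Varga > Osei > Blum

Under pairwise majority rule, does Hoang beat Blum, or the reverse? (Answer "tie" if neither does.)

Ballots ranking Hoang above Blum: 2 + 1 = 3.
Ballots ranking Blum above Hoang: 17 − 3 = 14.
Blum wins the head-to-head 14–3.

Blum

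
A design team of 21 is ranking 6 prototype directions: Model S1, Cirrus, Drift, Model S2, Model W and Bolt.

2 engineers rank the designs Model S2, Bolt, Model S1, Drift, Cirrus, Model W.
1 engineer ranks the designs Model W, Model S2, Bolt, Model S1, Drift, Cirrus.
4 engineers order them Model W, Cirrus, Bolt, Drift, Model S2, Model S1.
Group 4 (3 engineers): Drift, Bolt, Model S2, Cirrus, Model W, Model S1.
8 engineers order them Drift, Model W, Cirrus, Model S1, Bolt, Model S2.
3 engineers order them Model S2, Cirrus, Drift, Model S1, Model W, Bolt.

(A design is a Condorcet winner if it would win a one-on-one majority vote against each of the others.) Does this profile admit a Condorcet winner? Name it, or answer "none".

Pairwise majorities:
Model S1 vs Cirrus: 3 to 18, Cirrus.
Model S1 vs Drift: 3 to 18, Drift.
Model S1 vs Model S2: Model S1 preferred on 8 ballots; Model S2 wins 13–8.
Model S1 vs Model W: Model S1 is ranked higher on 2+3 = 5 ballots, Model W on 16. Model W wins 16–5.
Model S1 vs Bolt: Model S1 is ranked higher on 8+3 = 11 ballots, Bolt on 10. Model S1 wins 11–10.
Cirrus vs Drift: Cirrus preferred on 4+3 = 7 ballots; Drift wins 14–7.
Cirrus vs Model S2: Cirrus preferred on 4+8 = 12 ballots; Cirrus wins 12–9.
Cirrus vs Model W: 2+3+3 = 8 for Cirrus, 13 for Model W — Model W by 13–8.
Cirrus vs Bolt: Cirrus preferred on 4+8+3 = 15 ballots; Cirrus wins 15–6.
Drift vs Model S2: Drift is ranked higher on 4+3+8 = 15 ballots, Model S2 on 6. Drift wins 15–6.
Drift vs Model W: 2+3+8+3 = 16 for Drift, 5 for Model W — Drift by 16–5.
Drift vs Bolt: 14 to 7, Drift.
Model S2 vs Model W: Model S2 is ranked higher on 2+3+3 = 8 ballots, Model W on 13. Model W wins 13–8.
Model S2 vs Bolt: 6 to 15, Bolt.
Model W vs Bolt: 1+4+8+3 = 16 for Model W, 5 for Bolt — Model W by 16–5.
Only Drift has no losses; Drift is the Condorcet winner.

Drift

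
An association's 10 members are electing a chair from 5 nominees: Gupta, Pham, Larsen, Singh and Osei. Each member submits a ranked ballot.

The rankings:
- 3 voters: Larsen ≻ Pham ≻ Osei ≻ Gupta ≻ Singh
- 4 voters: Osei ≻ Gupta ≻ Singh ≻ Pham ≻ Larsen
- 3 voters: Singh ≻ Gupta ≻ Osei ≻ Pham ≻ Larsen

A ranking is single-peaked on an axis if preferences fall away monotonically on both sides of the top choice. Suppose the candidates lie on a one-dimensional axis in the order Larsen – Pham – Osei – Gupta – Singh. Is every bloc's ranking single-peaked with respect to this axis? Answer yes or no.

Axis positions: Larsen=1, Pham=2, Osei=3, Gupta=4, Singh=5.
Bloc 1 (peak Larsen at position 1): ranking walks positions 1-2-3-4-5, expanding outward from the peak — single-peaked.
Bloc 2 (peak Osei at position 3): ranking walks positions 3-4-5-2-1, expanding outward from the peak — single-peaked.
Bloc 3 (peak Singh at position 5): ranking walks positions 5-4-3-2-1, expanding outward from the peak — single-peaked.
Every ranking is single-peaked on this axis.

yes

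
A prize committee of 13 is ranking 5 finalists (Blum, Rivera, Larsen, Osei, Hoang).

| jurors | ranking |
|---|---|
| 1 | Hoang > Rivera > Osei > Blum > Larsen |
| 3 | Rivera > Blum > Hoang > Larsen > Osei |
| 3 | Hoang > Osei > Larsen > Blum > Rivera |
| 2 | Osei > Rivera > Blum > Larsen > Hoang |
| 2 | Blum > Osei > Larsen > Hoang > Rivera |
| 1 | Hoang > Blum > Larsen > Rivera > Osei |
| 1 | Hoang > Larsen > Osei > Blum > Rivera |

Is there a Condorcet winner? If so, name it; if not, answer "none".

Check each pair by majority over 13 ballots:
Blum vs Rivera: 7 to 6, Blum.
Blum vs Larsen: Blum preferred on 1+3+2+2+1 = 9 ballots; Blum wins 9–4.
Blum vs Osei: Blum is ranked higher on 3+2+1 = 6 ballots, Osei on 7. Osei wins 7–6.
Blum vs Hoang: 3+2+2 = 7 for Blum, 6 for Hoang — Blum by 7–6.
Rivera vs Larsen: Rivera is ranked higher on 1+3+2 = 6 ballots, Larsen on 7. Larsen wins 7–6.
Rivera vs Osei: 5 to 8, Osei.
Rivera vs Hoang: 5 to 8, Hoang.
Larsen vs Osei: Larsen is ranked higher on 3+1+1 = 5 ballots, Osei on 8. Osei wins 8–5.
Larsen vs Hoang: 2+2 = 4 for Larsen, 9 for Hoang — Hoang by 9–4.
Osei vs Hoang: Osei is ranked higher on 2+2 = 4 ballots, Hoang on 9. Hoang wins 9–4.
No nominee is unbeaten: Blum loses to Osei; Rivera loses to Blum; Larsen loses to Blum; Osei loses to Hoang; Hoang loses to Blum. In particular Blum beats Hoang beats Osei beats Blum is a majority cycle — no Condorcet winner exists.

none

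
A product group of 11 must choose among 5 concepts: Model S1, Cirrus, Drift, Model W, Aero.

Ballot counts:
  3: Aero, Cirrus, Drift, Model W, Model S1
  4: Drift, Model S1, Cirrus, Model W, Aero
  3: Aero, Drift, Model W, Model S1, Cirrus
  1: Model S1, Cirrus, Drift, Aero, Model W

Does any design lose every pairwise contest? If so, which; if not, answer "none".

Head-to-head results (11 engineers):
Model S1 vs Cirrus: Model S1 wins 8–3.
Model S1 vs Drift: Model S1 is ranked higher on 1 ballot, Drift on 10. Drift wins 10–1.
Model S1 vs Model W: Model S1 is ranked higher on 4+1 = 5 ballots, Model W on 6. Model W wins 6–5.
Model S1 vs Aero: Aero, 6–5.
Cirrus–Drift: Drift 7–4.
Cirrus–Model W: Cirrus 8–3.
Cirrus vs Aero: 5 to 6, Aero.
Drift vs Model W: Drift preferred on 3+4+3+1 = 11 ballots; Drift wins 11–0.
Drift–Aero: Aero 6–5.
Model W vs Aero: Model W preferred on 4 ballots; Aero wins 7–4.
Each design has at least one pairwise win (Model S1 beats Cirrus; Cirrus beats Model W; Drift beats Model S1; Model W beats Model S1; Aero beats Model S1) — no Condorcet loser.

none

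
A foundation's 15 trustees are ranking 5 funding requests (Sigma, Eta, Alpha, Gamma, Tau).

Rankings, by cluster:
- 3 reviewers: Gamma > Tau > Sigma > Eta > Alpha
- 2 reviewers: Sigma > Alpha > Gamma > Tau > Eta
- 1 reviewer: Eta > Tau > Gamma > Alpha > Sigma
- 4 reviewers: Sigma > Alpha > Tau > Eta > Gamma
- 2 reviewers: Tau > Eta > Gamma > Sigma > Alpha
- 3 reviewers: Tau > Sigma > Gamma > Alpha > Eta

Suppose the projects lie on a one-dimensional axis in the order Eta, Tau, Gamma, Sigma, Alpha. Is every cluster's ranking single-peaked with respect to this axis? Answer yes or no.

Axis positions: Eta=1, Tau=2, Gamma=3, Sigma=4, Alpha=5.
Cluster 1 (peak Gamma at position 3): ranking walks positions 3-2-4-1-5, expanding outward from the peak — single-peaked.
Cluster 2 (peak Sigma at position 4): ranking walks positions 4-5-3-2-1, expanding outward from the peak — single-peaked.
Cluster 3: ranking walks positions 1-2-3-5-4; Alpha is ranked above Sigma even though Sigma lies between Alpha and the peak Eta on the axis — preferences dip and rise again. Not single-peaked.
Cluster 4: ranking walks positions 4-5-2-1-3; Tau is ranked above Gamma even though Gamma lies between Tau and the peak Sigma on the axis — preferences dip and rise again. Not single-peaked.
Cluster 5 (peak Tau at position 2): ranking walks positions 2-1-3-4-5, expanding outward from the peak — single-peaked.
Cluster 6: ranking walks positions 2-4-3-5-1; Sigma is ranked above Gamma even though Gamma lies between Sigma and the peak Tau on the axis — preferences dip and rise again. Not single-peaked.
Cluster 3 violates single-peakedness, so the profile is not single-peaked on this axis.

no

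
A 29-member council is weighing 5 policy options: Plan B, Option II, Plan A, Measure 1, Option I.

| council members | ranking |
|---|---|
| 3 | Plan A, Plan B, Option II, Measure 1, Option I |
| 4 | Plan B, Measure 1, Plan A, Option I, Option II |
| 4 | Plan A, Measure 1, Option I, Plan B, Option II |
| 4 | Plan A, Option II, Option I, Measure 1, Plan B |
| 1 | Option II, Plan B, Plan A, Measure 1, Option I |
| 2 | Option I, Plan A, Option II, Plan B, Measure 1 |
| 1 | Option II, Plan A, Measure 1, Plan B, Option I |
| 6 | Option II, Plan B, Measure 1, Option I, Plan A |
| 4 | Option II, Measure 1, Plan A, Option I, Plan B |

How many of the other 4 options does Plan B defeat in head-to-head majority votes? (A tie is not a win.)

2

Plan B against each rival (29 council members):
Plan B vs Option II: 3+4+4 = 11 for Plan B, 18 for Option II — Option II by 18–11.
Plan B–Plan A: Plan A 18–11.
Plan B vs Measure 1: Plan B preferred on 3+4+1+2+6 = 16 ballots; Plan B wins 16–13.
Plan B vs Option I: 15 to 14, Plan B.
Plan B beats Measure 1, Option I; loses to Option II, Plan A — 2 pairwise wins.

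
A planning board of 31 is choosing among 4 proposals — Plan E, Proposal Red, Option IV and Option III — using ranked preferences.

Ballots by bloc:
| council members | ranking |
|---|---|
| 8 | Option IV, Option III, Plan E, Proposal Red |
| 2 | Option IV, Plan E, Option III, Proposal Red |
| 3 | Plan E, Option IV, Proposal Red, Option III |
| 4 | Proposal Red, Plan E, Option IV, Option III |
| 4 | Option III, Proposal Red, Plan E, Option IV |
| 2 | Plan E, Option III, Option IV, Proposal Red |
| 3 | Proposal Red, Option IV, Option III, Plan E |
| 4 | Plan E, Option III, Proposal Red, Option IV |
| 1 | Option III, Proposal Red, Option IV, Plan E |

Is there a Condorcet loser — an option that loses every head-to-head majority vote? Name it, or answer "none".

none

Pairwise majorities:
Plan E–Proposal Red: Plan E 19–12.
Plan E vs Option IV: Plan E is ranked higher on 3+4+4+2+4 = 17 ballots, Option IV on 14. Plan E wins 17–14.
Plan E vs Option III: 15 to 16, Option III.
Proposal Red–Option IV: Proposal Red 16–15.
Proposal Red–Option III: Option III 21–10.
Option IV vs Option III: 8+2+3+4+3 = 20 for Option IV, 11 for Option III — Option IV by 20–11.
Each option has at least one pairwise win (Plan E beats Proposal Red; Proposal Red beats Option IV; Option IV beats Option III; Option III beats Plan E) — no Condorcet loser.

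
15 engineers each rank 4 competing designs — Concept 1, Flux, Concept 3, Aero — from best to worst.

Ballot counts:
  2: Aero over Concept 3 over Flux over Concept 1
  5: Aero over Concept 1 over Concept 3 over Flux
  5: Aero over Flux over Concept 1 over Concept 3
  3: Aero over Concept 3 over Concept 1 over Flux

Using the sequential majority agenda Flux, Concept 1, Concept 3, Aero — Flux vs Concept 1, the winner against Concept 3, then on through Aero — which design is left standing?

Aero

Round 1: Flux vs Concept 1 — 7–8, Concept 1 advances.
Round 2: Concept 1 vs Concept 3 — 10–5, Concept 1 advances.
Round 3: Concept 1 vs Aero — 0–15, Aero advances.
The agenda winner is Aero.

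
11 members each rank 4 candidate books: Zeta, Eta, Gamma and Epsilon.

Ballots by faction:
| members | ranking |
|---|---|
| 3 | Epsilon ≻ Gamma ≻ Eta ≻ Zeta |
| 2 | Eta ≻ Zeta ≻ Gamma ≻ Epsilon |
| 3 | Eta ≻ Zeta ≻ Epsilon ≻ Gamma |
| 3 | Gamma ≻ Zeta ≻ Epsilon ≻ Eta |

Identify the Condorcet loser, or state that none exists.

Pairwise majorities:
Zeta vs Eta: 3 for Zeta, 8 for Eta — Eta by 8–3.
Zeta vs Gamma: 5 to 6, Gamma.
Zeta vs Epsilon: Zeta is ranked higher on 2+3+3 = 8 ballots, Epsilon on 3. Zeta wins 8–3.
Eta–Gamma: Gamma 6–5.
Eta vs Epsilon: 5 to 6, Epsilon.
Gamma vs Epsilon: Gamma preferred on 2+3 = 5 ballots; Epsilon wins 6–5.
Each book has at least one pairwise win (Zeta beats Epsilon; Eta beats Zeta; Gamma beats Zeta; Epsilon beats Eta) — no Condorcet loser.

none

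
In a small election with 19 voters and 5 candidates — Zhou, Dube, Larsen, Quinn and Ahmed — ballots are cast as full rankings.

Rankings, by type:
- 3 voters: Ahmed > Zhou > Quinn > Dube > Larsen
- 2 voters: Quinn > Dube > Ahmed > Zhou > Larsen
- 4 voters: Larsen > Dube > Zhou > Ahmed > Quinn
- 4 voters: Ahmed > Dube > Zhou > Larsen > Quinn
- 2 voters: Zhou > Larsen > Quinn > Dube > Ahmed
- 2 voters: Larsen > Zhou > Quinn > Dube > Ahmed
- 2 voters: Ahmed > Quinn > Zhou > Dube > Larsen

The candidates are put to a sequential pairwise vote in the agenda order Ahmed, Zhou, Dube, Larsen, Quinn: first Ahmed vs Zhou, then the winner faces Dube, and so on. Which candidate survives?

Round 1: Ahmed vs Zhou — 11–8, Ahmed advances.
Round 2: Ahmed vs Dube — 9–10, Dube advances.
Round 3: Dube vs Larsen — 11–8, Dube advances.
Round 4: Dube vs Quinn — 8–11, Quinn advances.
Quinn survives the agenda.

Quinn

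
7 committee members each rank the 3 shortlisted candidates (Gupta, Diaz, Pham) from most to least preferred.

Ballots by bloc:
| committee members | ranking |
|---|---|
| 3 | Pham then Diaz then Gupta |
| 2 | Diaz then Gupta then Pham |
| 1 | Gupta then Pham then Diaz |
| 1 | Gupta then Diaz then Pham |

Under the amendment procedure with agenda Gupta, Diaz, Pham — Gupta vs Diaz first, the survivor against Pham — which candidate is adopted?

Round 1: Gupta vs Diaz — 2–5, Diaz advances.
Round 2: Diaz vs Pham — 3–4, Pham advances.
Pham survives the agenda.

Pham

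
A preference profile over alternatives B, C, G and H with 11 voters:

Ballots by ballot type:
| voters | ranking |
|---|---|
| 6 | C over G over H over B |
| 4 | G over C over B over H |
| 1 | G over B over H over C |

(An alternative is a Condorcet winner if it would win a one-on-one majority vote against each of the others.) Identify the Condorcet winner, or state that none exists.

C

Check each pair by majority over 11 ballots:
B–C: C 10–1.
B–G: G 11–0.
B–H: H 6–5.
C vs G: C, 6–5.
C–H: C 10–1.
G–H: G 11–0.
C beats each of B, G, H — C is the Condorcet winner.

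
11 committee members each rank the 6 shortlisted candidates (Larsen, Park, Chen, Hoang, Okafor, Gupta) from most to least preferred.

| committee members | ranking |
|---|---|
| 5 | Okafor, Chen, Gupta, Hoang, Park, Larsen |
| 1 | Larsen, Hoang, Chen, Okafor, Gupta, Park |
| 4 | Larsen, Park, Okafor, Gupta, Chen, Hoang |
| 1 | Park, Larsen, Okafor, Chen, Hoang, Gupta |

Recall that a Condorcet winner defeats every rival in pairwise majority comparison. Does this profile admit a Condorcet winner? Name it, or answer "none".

none

Pairwise majorities:
Larsen vs Park: 1+4 = 5 for Larsen, 6 for Park — Park by 6–5.
Larsen vs Chen: Larsen is ranked higher on 1+4+1 = 6 ballots, Chen on 5. Larsen wins 6–5.
Larsen vs Hoang: 6 to 5, Larsen.
Larsen vs Okafor: 6 to 5, Larsen.
Larsen vs Gupta: Larsen is ranked higher on 1+4+1 = 6 ballots, Gupta on 5. Larsen wins 6–5.
Park vs Chen: Park preferred on 4+1 = 5 ballots; Chen wins 6–5.
Park vs Hoang: 5 to 6, Hoang.
Park vs Okafor: 5 to 6, Okafor.
Park vs Gupta: 4+1 = 5 for Park, 6 for Gupta — Gupta by 6–5.
Chen vs Hoang: Chen preferred on 5+4+1 = 10 ballots; Chen wins 10–1.
Chen vs Okafor: Chen is ranked higher on 1 ballot, Okafor on 10. Okafor wins 10–1.
Chen vs Gupta: Chen preferred on 5+1+1 = 7 ballots; Chen wins 7–4.
Hoang vs Okafor: 1 to 10, Okafor.
Hoang vs Gupta: Hoang is ranked higher on 1+1 = 2 ballots, Gupta on 9. Gupta wins 9–2.
Okafor vs Gupta: Okafor preferred on 5+1+4+1 = 11 ballots; Okafor wins 11–0.
No candidate is unbeaten: Larsen loses to Park; Park loses to Chen; Chen loses to Larsen; Hoang loses to Larsen; Okafor loses to Larsen; Gupta loses to Larsen. In particular Larsen beats Chen beats Park beats Larsen is a majority cycle — no Condorcet winner exists.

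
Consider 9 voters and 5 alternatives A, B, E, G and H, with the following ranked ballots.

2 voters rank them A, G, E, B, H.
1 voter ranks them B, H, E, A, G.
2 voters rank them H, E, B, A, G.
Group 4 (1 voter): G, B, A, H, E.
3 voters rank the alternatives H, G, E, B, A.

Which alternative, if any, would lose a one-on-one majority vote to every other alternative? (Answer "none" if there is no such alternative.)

Pairwise majorities:
A vs B: B, 7–2.
A vs E: A preferred on 2+1 = 3 ballots; E wins 6–3.
A vs G: A, 5–4.
A–H: H 6–3.
B vs E: E, 7–2.
B vs G: G, 6–3.
B vs H: B is ranked higher on 2+1+1 = 4 ballots, H on 5. H wins 5–4.
E vs G: G, 6–3.
E vs H: 2 to 7, H.
G vs H: H, 6–3.
Each alternative has at least one pairwise win (A beats G; B beats A; E beats A; G beats B; H beats A) — no Condorcet loser.

none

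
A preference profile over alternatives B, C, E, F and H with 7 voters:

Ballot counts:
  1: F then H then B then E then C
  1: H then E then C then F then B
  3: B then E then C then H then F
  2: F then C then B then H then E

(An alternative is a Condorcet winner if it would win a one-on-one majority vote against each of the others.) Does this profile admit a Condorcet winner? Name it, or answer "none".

Check each pair by majority over 7 ballots:
B vs C: B wins 4–3.
B vs E: B, 6–1.
B vs F: B is ranked higher on 3 ballots, F on 4. F wins 4–3.
B vs H: 3+2 = 5 for B, 2 for H — B by 5–2.
C–E: E 5–2.
C vs F: 4 to 3, C.
C vs H: C wins 5–2.
E vs F: E wins 4–3.
E vs H: 3 to 4, H.
F vs H: H, 4–3.
Each alternative drops at least one matchup (B loses to F; C loses to B; E loses to B; F loses to C; H loses to B); the cycle B > C > F > B rules out a Condorcet winner.

none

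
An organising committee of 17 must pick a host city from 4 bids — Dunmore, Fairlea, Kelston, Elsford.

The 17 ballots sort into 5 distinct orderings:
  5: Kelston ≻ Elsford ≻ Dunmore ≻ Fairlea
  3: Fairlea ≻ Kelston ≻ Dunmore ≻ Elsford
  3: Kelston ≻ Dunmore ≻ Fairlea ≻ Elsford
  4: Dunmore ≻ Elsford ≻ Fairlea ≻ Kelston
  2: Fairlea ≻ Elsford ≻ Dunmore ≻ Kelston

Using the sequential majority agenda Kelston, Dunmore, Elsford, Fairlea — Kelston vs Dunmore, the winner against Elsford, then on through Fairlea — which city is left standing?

Round 1: Kelston vs Dunmore — 11–6, Kelston advances.
Round 2: Kelston vs Elsford — 11–6, Kelston advances.
Round 3: Kelston vs Fairlea — 8–9, Fairlea advances.
The agenda winner is Fairlea.

Fairlea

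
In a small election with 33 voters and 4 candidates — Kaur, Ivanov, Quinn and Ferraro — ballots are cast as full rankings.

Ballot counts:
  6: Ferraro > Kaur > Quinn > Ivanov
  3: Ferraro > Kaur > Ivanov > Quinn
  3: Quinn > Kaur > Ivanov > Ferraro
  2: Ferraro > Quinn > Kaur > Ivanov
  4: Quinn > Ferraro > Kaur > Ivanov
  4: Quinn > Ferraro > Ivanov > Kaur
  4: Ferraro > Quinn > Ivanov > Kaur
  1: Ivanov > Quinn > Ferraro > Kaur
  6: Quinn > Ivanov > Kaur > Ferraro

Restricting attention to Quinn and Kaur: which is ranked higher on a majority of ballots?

Quinn

Ballots ranking Quinn above Kaur: 3 + 2 + 4 + 4 + 4 + 1 + 6 = 24.
Ballots ranking Kaur above Quinn: 33 − 24 = 9.
Quinn wins the head-to-head 24–9.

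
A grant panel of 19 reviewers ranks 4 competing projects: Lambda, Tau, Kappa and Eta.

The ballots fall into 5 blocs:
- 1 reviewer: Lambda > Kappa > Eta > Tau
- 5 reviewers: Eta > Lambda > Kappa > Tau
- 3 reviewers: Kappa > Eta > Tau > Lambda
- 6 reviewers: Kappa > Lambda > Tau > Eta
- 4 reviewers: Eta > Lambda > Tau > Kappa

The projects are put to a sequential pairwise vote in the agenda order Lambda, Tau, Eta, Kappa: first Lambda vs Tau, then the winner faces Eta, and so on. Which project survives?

Kappa

Round 1: Lambda vs Tau — 16–3, Lambda advances.
Round 2: Lambda vs Eta — 7–12, Eta advances.
Round 3: Eta vs Kappa — 9–10, Kappa advances.
The agenda winner is Kappa.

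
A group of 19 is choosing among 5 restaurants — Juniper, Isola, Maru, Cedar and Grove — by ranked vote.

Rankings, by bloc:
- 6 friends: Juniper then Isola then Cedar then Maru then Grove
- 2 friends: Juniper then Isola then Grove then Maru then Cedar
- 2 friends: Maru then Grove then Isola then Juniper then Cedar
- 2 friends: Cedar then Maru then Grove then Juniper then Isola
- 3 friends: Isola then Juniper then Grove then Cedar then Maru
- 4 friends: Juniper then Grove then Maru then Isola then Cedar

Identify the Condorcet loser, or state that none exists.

none

Head-to-head results (19 friends):
Juniper vs Isola: Juniper, 14–5.
Juniper vs Maru: Juniper is ranked higher on 6+2+3+4 = 15 ballots, Maru on 4. Juniper wins 15–4.
Juniper vs Cedar: 6+2+2+3+4 = 17 for Juniper, 2 for Cedar — Juniper by 17–2.
Juniper vs Grove: Juniper is ranked higher on 6+2+3+4 = 15 ballots, Grove on 4. Juniper wins 15–4.
Isola vs Maru: 6+2+3 = 11 for Isola, 8 for Maru — Isola by 11–8.
Isola vs Cedar: Isola wins 17–2.
Isola vs Grove: Isola preferred on 6+2+3 = 11 ballots; Isola wins 11–8.
Maru vs Cedar: 8 to 11, Cedar.
Maru vs Grove: 6+2+2 = 10 for Maru, 9 for Grove — Maru by 10–9.
Cedar vs Grove: 6+2 = 8 for Cedar, 11 for Grove — Grove by 11–8.
No restaurant is winless: Juniper beats Isola; Isola beats Maru; Maru beats Grove; Cedar beats Maru; Grove beats Cedar. There is no Condorcet loser.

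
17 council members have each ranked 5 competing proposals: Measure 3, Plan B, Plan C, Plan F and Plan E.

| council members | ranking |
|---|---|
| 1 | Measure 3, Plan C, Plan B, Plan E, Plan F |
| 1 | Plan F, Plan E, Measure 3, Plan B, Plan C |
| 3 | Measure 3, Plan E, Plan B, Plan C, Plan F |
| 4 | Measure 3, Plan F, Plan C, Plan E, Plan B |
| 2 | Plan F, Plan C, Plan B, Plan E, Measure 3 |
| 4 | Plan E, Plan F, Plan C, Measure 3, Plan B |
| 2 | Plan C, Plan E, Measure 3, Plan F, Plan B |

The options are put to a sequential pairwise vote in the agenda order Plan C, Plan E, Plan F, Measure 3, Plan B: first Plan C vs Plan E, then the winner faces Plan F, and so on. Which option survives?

Measure 3

Round 1: Plan C vs Plan E — 9–8, Plan C advances.
Round 2: Plan C vs Plan F — 6–11, Plan F advances.
Round 3: Plan F vs Measure 3 — 7–10, Measure 3 advances.
Round 4: Measure 3 vs Plan B — 15–2, Measure 3 advances.
The agenda winner is Measure 3.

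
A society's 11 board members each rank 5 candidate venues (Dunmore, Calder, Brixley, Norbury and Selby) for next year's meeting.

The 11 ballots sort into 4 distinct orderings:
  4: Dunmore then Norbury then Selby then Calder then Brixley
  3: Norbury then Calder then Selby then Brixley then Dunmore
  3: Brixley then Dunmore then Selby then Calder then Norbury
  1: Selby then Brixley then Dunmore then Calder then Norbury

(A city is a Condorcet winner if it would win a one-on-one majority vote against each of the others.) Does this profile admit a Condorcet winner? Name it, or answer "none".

none

Pairwise majorities:
Dunmore vs Calder: Dunmore is ranked higher on 4+3+1 = 8 ballots, Calder on 3. Dunmore wins 8–3.
Dunmore vs Brixley: 4 to 7, Brixley.
Dunmore vs Norbury: 4+3+1 = 8 for Dunmore, 3 for Norbury — Dunmore by 8–3.
Dunmore vs Selby: 4+3 = 7 for Dunmore, 4 for Selby — Dunmore by 7–4.
Calder vs Brixley: Calder is ranked higher on 4+3 = 7 ballots, Brixley on 4. Calder wins 7–4.
Calder vs Norbury: 4 to 7, Norbury.
Calder vs Selby: Calder preferred on 3 ballots; Selby wins 8–3.
Brixley vs Norbury: 3+1 = 4 for Brixley, 7 for Norbury — Norbury by 7–4.
Brixley vs Selby: 3 for Brixley, 8 for Selby — Selby by 8–3.
Norbury vs Selby: Norbury is ranked higher on 4+3 = 7 ballots, Selby on 4. Norbury wins 7–4.
No city is unbeaten: Dunmore loses to Brixley; Calder loses to Dunmore; Brixley loses to Calder; Norbury loses to Dunmore; Selby loses to Dunmore. In particular Dunmore → Calder → Brixley → Dunmore is a majority cycle — no Condorcet winner exists.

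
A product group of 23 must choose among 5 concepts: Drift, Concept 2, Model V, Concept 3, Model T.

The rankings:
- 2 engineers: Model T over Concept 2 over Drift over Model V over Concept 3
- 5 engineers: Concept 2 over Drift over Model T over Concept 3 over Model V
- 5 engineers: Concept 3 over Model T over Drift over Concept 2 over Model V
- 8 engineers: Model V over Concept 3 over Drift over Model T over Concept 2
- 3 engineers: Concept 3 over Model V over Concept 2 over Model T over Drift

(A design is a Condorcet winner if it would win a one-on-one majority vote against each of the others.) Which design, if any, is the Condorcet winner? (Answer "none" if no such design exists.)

Pairwise majorities:
Drift vs Concept 2: Drift wins 13–10.
Drift–Model V: Drift 12–11.
Drift vs Concept 3: Concept 3 wins 16–7.
Drift–Model T: Drift 13–10.
Concept 2 vs Model V: Concept 2, 12–11.
Concept 2–Concept 3: Concept 3 16–7.
Concept 2–Model T: Model T 15–8.
Model V–Concept 3: Concept 3 13–10.
Model V–Model T: Model T 12–11.
Concept 3 vs Model T: Concept 3, 16–7.
Concept 3 wins every pairwise contest, so Concept 3 is the Condorcet winner.

Concept 3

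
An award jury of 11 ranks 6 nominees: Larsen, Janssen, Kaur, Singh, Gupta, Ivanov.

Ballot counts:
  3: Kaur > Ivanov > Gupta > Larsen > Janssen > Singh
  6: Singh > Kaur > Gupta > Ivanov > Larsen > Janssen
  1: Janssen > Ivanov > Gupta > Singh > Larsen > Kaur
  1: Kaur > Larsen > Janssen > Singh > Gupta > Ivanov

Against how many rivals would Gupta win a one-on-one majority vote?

3

Gupta against each rival (11 jurors):
Gupta vs Larsen: Gupta, 10–1.
Gupta–Janssen: Gupta 9–2.
Gupta vs Kaur: Kaur wins 10–1.
Gupta vs Singh: Singh, 7–4.
Gupta vs Ivanov: 6+1 = 7 for Gupta, 4 for Ivanov — Gupta by 7–4.
Gupta beats Larsen, Janssen, Ivanov; loses to Kaur, Singh — 3 pairwise wins.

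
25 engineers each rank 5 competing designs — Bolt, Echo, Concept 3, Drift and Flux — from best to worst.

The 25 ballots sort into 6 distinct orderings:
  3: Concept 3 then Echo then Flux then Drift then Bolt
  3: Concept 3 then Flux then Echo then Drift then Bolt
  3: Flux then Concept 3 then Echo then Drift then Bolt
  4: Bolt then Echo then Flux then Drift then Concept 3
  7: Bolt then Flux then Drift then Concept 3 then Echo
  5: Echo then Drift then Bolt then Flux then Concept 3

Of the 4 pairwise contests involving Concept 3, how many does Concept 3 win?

1

Concept 3 against each rival (25 engineers):
Concept 3 vs Bolt: Bolt wins 16–9.
Concept 3 vs Echo: Concept 3 wins 16–9.
Concept 3–Drift: Drift 16–9.
Concept 3 vs Flux: 6 to 19, Flux.
Concept 3 beats Echo; loses to Bolt, Drift, Flux — 1 pairwise win.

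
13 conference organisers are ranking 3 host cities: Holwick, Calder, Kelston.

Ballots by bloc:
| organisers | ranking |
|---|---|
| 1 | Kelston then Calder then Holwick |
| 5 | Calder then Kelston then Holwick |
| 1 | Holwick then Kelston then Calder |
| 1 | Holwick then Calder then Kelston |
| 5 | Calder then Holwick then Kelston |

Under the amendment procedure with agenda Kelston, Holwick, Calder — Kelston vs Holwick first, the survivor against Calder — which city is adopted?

Round 1: Kelston vs Holwick — 6–7, Holwick advances.
Round 2: Holwick vs Calder — 2–11, Calder advances.
The agenda winner is Calder.

Calder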